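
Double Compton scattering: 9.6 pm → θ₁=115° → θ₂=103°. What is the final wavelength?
16.0238 pm

Apply Compton shift twice:

First scattering at θ₁ = 115°:
Δλ₁ = λ_C(1 - cos(115°))
Δλ₁ = 2.4263 × 1.4226
Δλ₁ = 3.4517 pm

After first scattering:
λ₁ = 9.6 + 3.4517 = 13.0517 pm

Second scattering at θ₂ = 103°:
Δλ₂ = λ_C(1 - cos(103°))
Δλ₂ = 2.4263 × 1.2250
Δλ₂ = 2.9721 pm

Final wavelength:
λ₂ = 13.0517 + 2.9721 = 16.0238 pm

Total shift: Δλ_total = 3.4517 + 2.9721 = 6.4238 pm

(Intermediate values are shown rounded; full precision is carried through to the final answer.)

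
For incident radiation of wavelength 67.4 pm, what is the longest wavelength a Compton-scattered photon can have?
72.2526 pm (at θ = 180°)

The Compton shift is Δλ = λ_C(1 − cos θ).

Since cos θ ranges from −1 to 1, the factor (1 − cos θ) ranges from 0 to 2; the maximum shift occurs at θ = 180° (backscattering):
Δλ_max = 2λ_C = 2 × 2.4263 pm = 4.8526 pm

Maximum scattered wavelength:
λ'_max = λ₀ + Δλ_max = 67.4 + 4.8526 = 72.2526 pm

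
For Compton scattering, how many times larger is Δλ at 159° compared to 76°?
159° produces the larger shift by a factor of 2.551

Calculate both shifts using Δλ = λ_C(1 - cos θ):

For θ₁ = 76°:
Δλ₁ = 2.4263 × (1 - cos(76°))
Δλ₁ = 2.4263 × 0.7581
Δλ₁ = 1.8393 pm

For θ₂ = 159°:
Δλ₂ = 2.4263 × (1 - cos(159°))
Δλ₂ = 2.4263 × 1.9336
Δλ₂ = 4.6915 pm

The 159° angle produces the larger shift.
Ratio: 4.6915/1.8393 = 2.551

(Intermediate values are shown rounded; full precision is carried through to the final answer.)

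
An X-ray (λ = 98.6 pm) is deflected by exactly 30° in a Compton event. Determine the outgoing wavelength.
98.9251 pm

Using the Compton formula: λ' = λ + λ_C(1 − cos θ)

For θ = 30°, cos θ = √3/2 (exact) ≈ 0.8660, so:
1 − cos 30° = 1 − (√3/2) ≈ 0.1340

Δλ = λ_C × 0.1340 = 2.4263 × 0.1340 = 0.3251 pm

λ' = 98.6 + 0.3251 = 98.9251 pm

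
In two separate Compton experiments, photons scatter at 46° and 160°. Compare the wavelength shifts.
160° produces the larger shift by a factor of 6.353

Calculate both shifts using Δλ = λ_C(1 - cos θ):

For θ₁ = 46°:
Δλ₁ = 2.4263 × (1 - cos(46°))
Δλ₁ = 2.4263 × 0.3053
Δλ₁ = 0.7409 pm

For θ₂ = 160°:
Δλ₂ = 2.4263 × (1 - cos(160°))
Δλ₂ = 2.4263 × 1.9397
Δλ₂ = 4.7063 pm

The 160° angle produces the larger shift.
Ratio: 4.7063/0.7409 = 6.353

(Intermediate values are shown rounded; full precision is carried through to the final answer.)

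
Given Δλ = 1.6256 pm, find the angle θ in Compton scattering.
70.73°

From the Compton formula Δλ = λ_C(1 - cos θ), we can solve for θ:

cos θ = 1 - Δλ/λ_C

Given:
- Δλ = 1.6256 pm
- λ_C = h/(m_e·c) ≈ 2.42631024 pm

cos θ = 1 - 1.6256/2.42631024
cos θ = 1 - 0.669989
cos θ = 0.330011

θ = arccos(0.330011)
θ = 70.73°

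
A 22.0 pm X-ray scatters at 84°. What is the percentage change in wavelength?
9.8759%

Calculate the Compton shift:
Δλ = λ_C(1 - cos(84°))
Δλ = 2.4263 × (1 - cos(84°))
Δλ = 2.4263 × 0.8955
Δλ = 2.1727 pm

Percentage change:
(Δλ/λ₀) × 100 = (2.1727/22.0) × 100
= 9.8759%

(Intermediate values are shown rounded; full precision is carried through to the final answer.)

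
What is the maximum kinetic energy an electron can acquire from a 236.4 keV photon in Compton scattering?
113.6105 keV

Maximum energy transfer occurs at θ = 180° (backscattering).

Initial photon: E₀ = 236.4 keV → λ₀ = 5.2447 pm

Maximum Compton shift (at 180°):
Δλ_max = 2λ_C = 2 × 2.4263 = 4.8526 pm

Final wavelength:
λ' = 5.2447 + 4.8526 = 10.0973 pm

Minimum photon energy (maximum energy to electron):
E'_min = hc/λ' = 122.7895 keV

Maximum electron kinetic energy:
K_max = E₀ - E'_min = 236.4000 - 122.7895 = 113.6105 keV

(Intermediate values are shown rounded; full precision is carried through to the final answer.)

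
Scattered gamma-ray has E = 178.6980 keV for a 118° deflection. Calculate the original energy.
367.5998 keV

Convert final energy to wavelength (hc ≈ 1239.842 keV·pm):
λ' = hc/E' = 1239.842 / 178.6980 = 6.9382 pm

Calculate the Compton shift:
Δλ = λ_C(1 - cos(118°))
Δλ = 2.4263 × (1 - cos(118°))
Δλ = 3.5654 pm

Initial wavelength:
λ = λ' - Δλ = 6.9382 - 3.5654 = 3.3728 pm

Initial energy:
E = hc/λ = 1239.842 / 3.3728 = 367.5998 keV

(Intermediate values are shown rounded; full precision is carried through to the final answer.)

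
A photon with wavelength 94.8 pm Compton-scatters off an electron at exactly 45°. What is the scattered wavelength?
95.5106 pm

Using the Compton formula: λ' = λ + λ_C(1 − cos θ)

For θ = 45°, cos θ = √2/2 (exact) ≈ 0.7071, so:
1 − cos 45° = 1 − (√2/2) ≈ 0.2929

Δλ = λ_C × 0.2929 = 2.4263 × 0.2929 = 0.7106 pm

λ' = 94.8 + 0.7106 = 95.5106 pm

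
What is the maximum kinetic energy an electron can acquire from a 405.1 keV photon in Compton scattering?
248.4198 keV

Maximum energy transfer occurs at θ = 180° (backscattering).

Initial photon: E₀ = 405.1 keV → λ₀ = 3.0606 pm

Maximum Compton shift (at 180°):
Δλ_max = 2λ_C = 2 × 2.4263 = 4.8526 pm

Final wavelength:
λ' = 3.0606 + 4.8526 = 7.9132 pm

Minimum photon energy (maximum energy to electron):
E'_min = hc/λ' = 156.6802 keV

Maximum electron kinetic energy:
K_max = E₀ - E'_min = 405.1000 - 156.6802 = 248.4198 keV

(Intermediate values are shown rounded; full precision is carried through to the final answer.)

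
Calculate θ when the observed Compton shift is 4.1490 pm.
135.24°

From the Compton formula Δλ = λ_C(1 - cos θ), we can solve for θ:

cos θ = 1 - Δλ/λ_C

Given:
- Δλ = 4.1490 pm
- λ_C = h/(m_e·c) ≈ 2.42631024 pm

cos θ = 1 - 4.1490/2.42631024
cos θ = 1 - 1.710004
cos θ = -0.710004

θ = arccos(-0.710004)
θ = 135.24°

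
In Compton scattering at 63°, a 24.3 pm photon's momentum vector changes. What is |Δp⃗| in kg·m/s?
2.7784e-23 kg·m/s

Photon momentum magnitude is p = h/λ.

Initial momentum:
p₀ = h/λ = 6.6261e-34/2.4300e-11 = 2.7268e-23 kg·m/s

After scattering:
λ' = λ + Δλ = 24.3 + 1.3248 = 25.6248 pm
p' = h/λ' = 6.6261e-34/2.5625e-11 = 2.5858e-23 kg·m/s

Momentum is a vector; the scattered photon's direction makes angle θ = 63° with the incident direction. The magnitude of the vector change Δp⃗ = p⃗₀ − p⃗' is found from the law of cosines:
|Δp⃗|² = p₀² + p'² − 2p₀p'cos θ
|Δp⃗|² = (2.7268e-23)² + (2.5858e-23)² − 2·2.7268e-23·2.5858e-23·cos(63°)
|Δp⃗| = 2.7784e-23 kg·m/s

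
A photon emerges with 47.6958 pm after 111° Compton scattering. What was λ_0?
44.4000 pm

From λ' = λ + Δλ, we have λ = λ' - Δλ

First calculate the Compton shift:
Δλ = λ_C(1 - cos θ)
Δλ = 2.4263 × (1 - cos(111°))
Δλ = 2.4263 × 1.3584
Δλ = 3.2958 pm

Initial wavelength:
λ = λ' - Δλ
λ = 47.6958 - 3.2958
λ = 44.4000 pm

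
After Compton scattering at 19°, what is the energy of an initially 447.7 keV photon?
427.3037 keV

First convert energy to wavelength:
λ = hc/E, with hc ≈ 1239.842 keV·pm (i.e. 1239.842 eV·nm)

For E = 447.7 keV = 447700 eV:
λ = 1239.842 keV·pm / 447.7 keV
λ = 2.7694 pm

Calculate the Compton shift:
Δλ = λ_C(1 - cos(19°)) = 2.4263 × 0.0545
Δλ = 0.1322 pm

Final wavelength:
λ' = 2.7694 + 0.1322 = 2.9015 pm

Final energy:
E' = hc/λ' = 1239.842 / 2.9015 = 427.3037 keV

(Intermediate values are shown rounded; full precision is carried through to the final answer.)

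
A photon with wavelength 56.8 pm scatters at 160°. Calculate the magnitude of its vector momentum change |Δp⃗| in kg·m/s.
2.2098e-23 kg·m/s

Photon momentum magnitude is p = h/λ.

Initial momentum:
p₀ = h/λ = 6.6261e-34/5.6800e-11 = 1.1666e-23 kg·m/s

After scattering:
λ' = λ + Δλ = 56.8 + 4.7063 = 61.5063 pm
p' = h/λ' = 6.6261e-34/6.1506e-11 = 1.0773e-23 kg·m/s

Momentum is a vector; the scattered photon's direction makes angle θ = 160° with the incident direction. The magnitude of the vector change Δp⃗ = p⃗₀ − p⃗' is found from the law of cosines:
|Δp⃗|² = p₀² + p'² − 2p₀p'cos θ
|Δp⃗|² = (1.1666e-23)² + (1.0773e-23)² − 2·1.1666e-23·1.0773e-23·cos(160°)
|Δp⃗| = 2.2098e-23 kg·m/s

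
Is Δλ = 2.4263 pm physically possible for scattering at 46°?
No, inconsistent

Calculate the expected shift for θ = 46°:

Δλ_expected = λ_C(1 - cos(46°))
Δλ_expected = 2.4263 × (1 - cos(46°))
Δλ_expected = 2.4263 × 0.3053
Δλ_expected = 0.7409 pm

Given shift: 2.4263 pm
Expected shift: 0.7409 pm
Difference: 1.6855 pm

The values do not match. The given shift corresponds to θ ≈ 90.0°, not 46°.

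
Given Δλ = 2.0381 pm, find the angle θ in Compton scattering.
80.79°

From the Compton formula Δλ = λ_C(1 - cos θ), we can solve for θ:

cos θ = 1 - Δλ/λ_C

Given:
- Δλ = 2.0381 pm
- λ_C = h/(m_e·c) ≈ 2.42631024 pm

cos θ = 1 - 2.0381/2.42631024
cos θ = 1 - 0.840000
cos θ = 0.160000

θ = arccos(0.160000)
θ = 80.79°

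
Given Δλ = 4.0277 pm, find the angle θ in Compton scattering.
131.30°

From the Compton formula Δλ = λ_C(1 - cos θ), we can solve for θ:

cos θ = 1 - Δλ/λ_C

Given:
- Δλ = 4.0277 pm
- λ_C = h/(m_e·c) ≈ 2.42631024 pm

cos θ = 1 - 4.0277/2.42631024
cos θ = 1 - 1.660010
cos θ = -0.660010

θ = arccos(-0.660010)
θ = 131.30°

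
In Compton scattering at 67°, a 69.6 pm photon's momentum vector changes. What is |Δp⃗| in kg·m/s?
1.0401e-23 kg·m/s

Photon momentum magnitude is p = h/λ.

Initial momentum:
p₀ = h/λ = 6.6261e-34/6.9600e-11 = 9.5202e-24 kg·m/s

After scattering:
λ' = λ + Δλ = 69.6 + 1.4783 = 71.0783 pm
p' = h/λ' = 6.6261e-34/7.1078e-11 = 9.3222e-24 kg·m/s

Momentum is a vector; the scattered photon's direction makes angle θ = 67° with the incident direction. The magnitude of the vector change Δp⃗ = p⃗₀ − p⃗' is found from the law of cosines:
|Δp⃗|² = p₀² + p'² − 2p₀p'cos θ
|Δp⃗|² = (9.5202e-24)² + (9.3222e-24)² − 2·9.5202e-24·9.3222e-24·cos(67°)
|Δp⃗| = 1.0401e-23 kg·m/s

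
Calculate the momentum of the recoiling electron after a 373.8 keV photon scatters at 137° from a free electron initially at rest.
2.7098e-22 kg·m/s

The electron is initially at rest, so by conservation of momentum:
p⃗_e = p⃗₀ − p⃗'  (incident photon momentum minus scattered photon momentum)

Photon momentum magnitudes (p = h/λ = E/c):
λ₀ = hc/E₀ = 3.3169 pm → p₀ = h/λ₀ = 1.9977e-22 kg·m/s
Δλ = λ_C(1 − cos 137°) = 4.2008 pm
λ' = 7.5177 pm → p' = h/λ' = 8.8140e-23 kg·m/s

The scattered photon makes angle θ = 137° with the incident direction, so by the law of cosines:
|p⃗_e|² = p₀² + p'² − 2p₀p'cos θ
|p⃗_e|² = (1.9977e-22)² + (8.8140e-23)² − 2·1.9977e-22·8.8140e-23·cos(137°)
|p⃗_e| = 2.7098e-22 kg·m/s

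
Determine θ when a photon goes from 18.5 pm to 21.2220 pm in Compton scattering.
97.00°

First find the wavelength shift:
Δλ = λ' - λ = 21.2220 - 18.5 = 2.7220 pm

Using Δλ = λ_C(1 - cos θ), with λ_C = h/(m_e·c) ≈ 2.42631024 pm:
cos θ = 1 - Δλ/λ_C
cos θ = 1 - 2.7220/2.42631024
cos θ = -0.121868

θ = arccos(-0.121868)
θ = 97.00°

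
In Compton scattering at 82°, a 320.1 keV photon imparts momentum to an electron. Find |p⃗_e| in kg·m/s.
1.9059e-22 kg·m/s

The electron is initially at rest, so by conservation of momentum:
p⃗_e = p⃗₀ − p⃗'  (incident photon momentum minus scattered photon momentum)

Photon momentum magnitudes (p = h/λ = E/c):
λ₀ = hc/E₀ = 3.8733 pm → p₀ = h/λ₀ = 1.7107e-22 kg·m/s
Δλ = λ_C(1 − cos 82°) = 2.0886 pm
λ' = 5.9619 pm → p' = h/λ' = 1.1114e-22 kg·m/s

The scattered photon makes angle θ = 82° with the incident direction, so by the law of cosines:
|p⃗_e|² = p₀² + p'² − 2p₀p'cos θ
|p⃗_e|² = (1.7107e-22)² + (1.1114e-22)² − 2·1.7107e-22·1.1114e-22·cos(82°)
|p⃗_e| = 1.9059e-22 kg·m/s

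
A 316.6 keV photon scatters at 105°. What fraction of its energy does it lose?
0.4382 (or 43.82%)

Calculate initial and final photon energies:

Initial: E₀ = 316.6 keV → λ₀ = 3.9161 pm
Compton shift: Δλ = 3.0543 pm
Final wavelength: λ' = 6.9704 pm
Final energy: E' = 177.8724 keV

Fractional energy loss:
(E₀ - E')/E₀ = (316.6000 - 177.8724)/316.6000
= 138.7276/316.6000
= 0.4382
= 43.82%

(Intermediate values are shown rounded; full precision is carried through to the final answer.)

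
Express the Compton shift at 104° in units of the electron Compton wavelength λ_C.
1.2419 λ_C

The Compton shift formula is:
Δλ = λ_C(1 - cos θ)

Dividing both sides by λ_C:
Δλ/λ_C = 1 - cos θ

For θ = 104°:
Δλ/λ_C = 1 - cos(104°)
Δλ/λ_C = 1 - -0.2419
Δλ/λ_C = 1.2419

This means the shift is 1.2419 × λ_C = 3.0133 pm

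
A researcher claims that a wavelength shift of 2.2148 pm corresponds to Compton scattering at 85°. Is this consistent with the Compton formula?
Yes, consistent

Calculate the expected shift for θ = 85°:

Δλ_expected = λ_C(1 - cos(85°))
Δλ_expected = 2.4263 × (1 - cos(85°))
Δλ_expected = 2.4263 × 0.9128
Δλ_expected = 2.2148 pm

Given shift: 2.2148 pm
Expected shift: 2.2148 pm
Difference: 0.0000 pm

The values match. This is consistent with Compton scattering at the stated angle.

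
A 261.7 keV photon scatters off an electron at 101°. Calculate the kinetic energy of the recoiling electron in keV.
99.1387 keV

By energy conservation: K_e = E_initial - E_final

First find the scattered photon energy:
Initial wavelength: λ = hc/E = 4.7376 pm
Compton shift: Δλ = λ_C(1 - cos(101°)) = 2.8893 pm
Final wavelength: λ' = 4.7376 + 2.8893 = 7.6269 pm
Final photon energy: E' = hc/λ' = 162.5613 keV

Electron kinetic energy:
K_e = E - E' = 261.7000 - 162.5613 = 99.1387 keV

(Intermediate values are shown rounded; full precision is carried through to the final answer.)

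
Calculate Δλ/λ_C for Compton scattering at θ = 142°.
1.7880 λ_C

The Compton shift formula is:
Δλ = λ_C(1 - cos θ)

Dividing both sides by λ_C:
Δλ/λ_C = 1 - cos θ

For θ = 142°:
Δλ/λ_C = 1 - cos(142°)
Δλ/λ_C = 1 - -0.7880
Δλ/λ_C = 1.7880

This means the shift is 1.7880 × λ_C = 4.3383 pm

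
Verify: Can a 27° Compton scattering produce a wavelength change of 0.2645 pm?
Yes, consistent

Calculate the expected shift for θ = 27°:

Δλ_expected = λ_C(1 - cos(27°))
Δλ_expected = 2.4263 × (1 - cos(27°))
Δλ_expected = 2.4263 × 0.1090
Δλ_expected = 0.2645 pm

Given shift: 0.2645 pm
Expected shift: 0.2645 pm
Difference: 0.0000 pm

The values match. This is consistent with Compton scattering at the stated angle.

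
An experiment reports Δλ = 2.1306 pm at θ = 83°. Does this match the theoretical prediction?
Yes, consistent

Calculate the expected shift for θ = 83°:

Δλ_expected = λ_C(1 - cos(83°))
Δλ_expected = 2.4263 × (1 - cos(83°))
Δλ_expected = 2.4263 × 0.8781
Δλ_expected = 2.1306 pm

Given shift: 2.1306 pm
Expected shift: 2.1306 pm
Difference: 0.0000 pm

The values match. This is consistent with Compton scattering at the stated angle.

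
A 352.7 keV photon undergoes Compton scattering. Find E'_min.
148.1663 keV (at θ = 180°)

The scattered photon has minimum energy when its wavelength is maximum, i.e., when the Compton shift Δλ = λ_C(1 − cos θ) is maximum. This occurs at θ = 180° (backscattering), giving Δλ_max = 2λ_C = 4.8526 pm.

Initial wavelength: λ₀ = hc/E₀ = 3.5153 pm
Maximum final wavelength: λ'_max = λ₀ + 2λ_C = 3.5153 + 4.8526 = 8.3679 pm
Minimum final energy: E'_min = hc/λ'_max = 148.1663 keV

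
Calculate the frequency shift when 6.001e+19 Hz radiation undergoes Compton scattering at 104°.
2.258e+19 Hz (decrease)

Convert frequency to wavelength (c = 299792458 m/s):
λ₀ = c/f₀ = 299792458/6.001e+19 = 4.9957083e-12 m = 4.9957 pm

Calculate Compton shift:
Δλ = λ_C(1 - cos(104°)) = 3.0133 pm

Final wavelength:
λ' = λ₀ + Δλ = 4.9957 + 3.0133 = 8.0090 pm

Final frequency:
f' = c/λ' = 299792458/8.0089962e-12 = 3.7431964e+19 Hz

Frequency shift (decrease):
Δf = f₀ - f' = 6.001e+19 - 3.7431964e+19 = 2.258e+19 Hz

(Intermediate values are shown rounded; full precision is carried through to the final answer.)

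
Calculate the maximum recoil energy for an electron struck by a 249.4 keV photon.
123.1936 keV

Maximum energy transfer occurs at θ = 180° (backscattering).

Initial photon: E₀ = 249.4 keV → λ₀ = 4.9713 pm

Maximum Compton shift (at 180°):
Δλ_max = 2λ_C = 2 × 2.4263 = 4.8526 pm

Final wavelength:
λ' = 4.9713 + 4.8526 = 9.8239 pm

Minimum photon energy (maximum energy to electron):
E'_min = hc/λ' = 126.2064 keV

Maximum electron kinetic energy:
K_max = E₀ - E'_min = 249.4000 - 126.2064 = 123.1936 keV

(Intermediate values are shown rounded; full precision is carried through to the final answer.)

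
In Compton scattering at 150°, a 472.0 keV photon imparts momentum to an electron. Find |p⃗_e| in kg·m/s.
3.3567e-22 kg·m/s

The electron is initially at rest, so by conservation of momentum:
p⃗_e = p⃗₀ − p⃗'  (incident photon momentum minus scattered photon momentum)

Photon momentum magnitudes (p = h/λ = E/c):
λ₀ = hc/E₀ = 2.6268 pm → p₀ = h/λ₀ = 2.5225e-22 kg·m/s
Δλ = λ_C(1 − cos 150°) = 4.5276 pm
λ' = 7.1543 pm → p' = h/λ' = 9.2616e-23 kg·m/s

The scattered photon makes angle θ = 150° with the incident direction, so by the law of cosines:
|p⃗_e|² = p₀² + p'² − 2p₀p'cos θ
|p⃗_e|² = (2.5225e-22)² + (9.2616e-23)² − 2·2.5225e-22·9.2616e-23·cos(150°)
|p⃗_e| = 3.3567e-22 kg·m/s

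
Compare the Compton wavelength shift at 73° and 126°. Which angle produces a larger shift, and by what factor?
126° produces the larger shift by a factor of 2.244

Calculate both shifts using Δλ = λ_C(1 - cos θ):

For θ₁ = 73°:
Δλ₁ = 2.4263 × (1 - cos(73°))
Δλ₁ = 2.4263 × 0.7076
Δλ₁ = 1.7169 pm

For θ₂ = 126°:
Δλ₂ = 2.4263 × (1 - cos(126°))
Δλ₂ = 2.4263 × 1.5878
Δλ₂ = 3.8525 pm

The 126° angle produces the larger shift.
Ratio: 3.8525/1.7169 = 2.244

(Intermediate values are shown rounded; full precision is carried through to the final answer.)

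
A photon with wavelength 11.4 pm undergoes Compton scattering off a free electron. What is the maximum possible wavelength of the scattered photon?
16.2526 pm (at θ = 180°)

The Compton shift is Δλ = λ_C(1 − cos θ).

Since cos θ ranges from −1 to 1, the factor (1 − cos θ) ranges from 0 to 2; the maximum shift occurs at θ = 180° (backscattering):
Δλ_max = 2λ_C = 2 × 2.4263 pm = 4.8526 pm

Maximum scattered wavelength:
λ'_max = λ₀ + Δλ_max = 11.4 + 4.8526 = 16.2526 pm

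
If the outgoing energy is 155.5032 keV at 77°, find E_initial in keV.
203.5001 keV

Convert final energy to wavelength (hc ≈ 1239.842 keV·pm):
λ' = hc/E' = 1239.842 / 155.5032 = 7.9731 pm

Calculate the Compton shift:
Δλ = λ_C(1 - cos(77°))
Δλ = 2.4263 × (1 - cos(77°))
Δλ = 1.8805 pm

Initial wavelength:
λ = λ' - Δλ = 7.9731 - 1.8805 = 6.0926 pm

Initial energy:
E = hc/λ = 1239.842 / 6.0926 = 203.5001 keV

(Intermediate values are shown rounded; full precision is carried through to the final answer.)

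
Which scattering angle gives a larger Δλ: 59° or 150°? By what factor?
150° produces the larger shift by a factor of 3.848

Calculate both shifts using Δλ = λ_C(1 - cos θ):

For θ₁ = 59°:
Δλ₁ = 2.4263 × (1 - cos(59°))
Δλ₁ = 2.4263 × 0.4850
Δλ₁ = 1.1767 pm

For θ₂ = 150°:
Δλ₂ = 2.4263 × (1 - cos(150°))
Δλ₂ = 2.4263 × 1.8660
Δλ₂ = 4.5276 pm

The 150° angle produces the larger shift.
Ratio: 4.5276/1.1767 = 3.848

(Intermediate values are shown rounded; full precision is carried through to the final answer.)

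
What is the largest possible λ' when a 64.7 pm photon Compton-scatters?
69.5526 pm (at θ = 180°)

The Compton shift is Δλ = λ_C(1 − cos θ).

Since cos θ ranges from −1 to 1, the factor (1 − cos θ) ranges from 0 to 2; the maximum shift occurs at θ = 180° (backscattering):
Δλ_max = 2λ_C = 2 × 2.4263 pm = 4.8526 pm

Maximum scattered wavelength:
λ'_max = λ₀ + Δλ_max = 64.7 + 4.8526 = 69.5526 pm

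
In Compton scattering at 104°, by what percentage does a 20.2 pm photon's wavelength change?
14.9173%

Calculate the Compton shift:
Δλ = λ_C(1 - cos(104°))
Δλ = 2.4263 × (1 - cos(104°))
Δλ = 2.4263 × 1.2419
Δλ = 3.0133 pm

Percentage change:
(Δλ/λ₀) × 100 = (3.0133/20.2) × 100
= 14.9173%

(Intermediate values are shown rounded; full precision is carried through to the final answer.)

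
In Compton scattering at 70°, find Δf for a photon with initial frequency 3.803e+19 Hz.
6.405e+18 Hz (decrease)

Convert frequency to wavelength (c = 299792458 m/s):
λ₀ = c/f₀ = 299792458/3.803e+19 = 7.8830517e-12 m = 7.8831 pm

Calculate Compton shift:
Δλ = λ_C(1 - cos(70°)) = 1.5965 pm

Final wavelength:
λ' = λ₀ + Δλ = 7.8831 + 1.5965 = 9.4795 pm

Final frequency:
f' = c/λ' = 299792458/9.4795150e-12 = 3.1625295e+19 Hz

Frequency shift (decrease):
Δf = f₀ - f' = 3.803e+19 - 3.1625295e+19 = 6.405e+18 Hz

(Intermediate values are shown rounded; full precision is carried through to the final answer.)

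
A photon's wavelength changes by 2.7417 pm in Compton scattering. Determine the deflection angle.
97.47°

From the Compton formula Δλ = λ_C(1 - cos θ), we can solve for θ:

cos θ = 1 - Δλ/λ_C

Given:
- Δλ = 2.7417 pm
- λ_C = h/(m_e·c) ≈ 2.42631024 pm

cos θ = 1 - 2.7417/2.42631024
cos θ = 1 - 1.129987
cos θ = -0.129987

θ = arccos(-0.129987)
θ = 97.47°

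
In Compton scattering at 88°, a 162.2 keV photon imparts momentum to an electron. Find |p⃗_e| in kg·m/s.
1.0731e-22 kg·m/s

The electron is initially at rest, so by conservation of momentum:
p⃗_e = p⃗₀ − p⃗'  (incident photon momentum minus scattered photon momentum)

Photon momentum magnitudes (p = h/λ = E/c):
λ₀ = hc/E₀ = 7.6439 pm → p₀ = h/λ₀ = 8.6684e-23 kg·m/s
Δλ = λ_C(1 − cos 88°) = 2.3416 pm
λ' = 9.9855 pm → p' = h/λ' = 6.6357e-23 kg·m/s

The scattered photon makes angle θ = 88° with the incident direction, so by the law of cosines:
|p⃗_e|² = p₀² + p'² − 2p₀p'cos θ
|p⃗_e|² = (8.6684e-23)² + (6.6357e-23)² − 2·8.6684e-23·6.6357e-23·cos(88°)
|p⃗_e| = 1.0731e-22 kg·m/s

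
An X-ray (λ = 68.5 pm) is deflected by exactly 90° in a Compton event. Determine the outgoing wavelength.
70.9263 pm

Using the Compton formula: λ' = λ + λ_C(1 − cos θ)

For θ = 90°, cos θ = 0 (exact) = 0.0000, so:
1 − cos 90° = 1 − (0) = 1.0000

Δλ = λ_C × 1.0000 = 2.4263 × 1.0000 = 2.4263 pm

λ' = 68.5 + 2.4263 = 70.9263 pm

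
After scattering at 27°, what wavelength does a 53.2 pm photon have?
53.4645 pm

Using the Compton scattering formula:
λ' = λ + Δλ = λ + λ_C(1 - cos θ)

Given:
- Initial wavelength λ = 53.2 pm
- Scattering angle θ = 27°
- Compton wavelength λ_C ≈ 2.4263 pm

Calculate the shift:
Δλ = 2.4263 × (1 - cos(27°))
Δλ = 2.4263 × 0.1090
Δλ = 0.2645 pm

Final wavelength:
λ' = 53.2 + 0.2645 = 53.4645 pm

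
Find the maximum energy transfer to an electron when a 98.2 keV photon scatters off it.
27.2639 keV

Maximum energy transfer occurs at θ = 180° (backscattering).

Initial photon: E₀ = 98.2 keV → λ₀ = 12.6257 pm

Maximum Compton shift (at 180°):
Δλ_max = 2λ_C = 2 × 2.4263 = 4.8526 pm

Final wavelength:
λ' = 12.6257 + 4.8526 = 17.4783 pm

Minimum photon energy (maximum energy to electron):
E'_min = hc/λ' = 70.9361 keV

Maximum electron kinetic energy:
K_max = E₀ - E'_min = 98.2000 - 70.9361 = 27.2639 keV

(Intermediate values are shown rounded; full precision is carried through to the final answer.)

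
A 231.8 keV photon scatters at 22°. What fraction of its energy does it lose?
0.0320 (or 3.20%)

Calculate initial and final photon energies:

Initial: E₀ = 231.8 keV → λ₀ = 5.3488 pm
Compton shift: Δλ = 0.1767 pm
Final wavelength: λ' = 5.5254 pm
Final energy: E' = 224.3882 keV

Fractional energy loss:
(E₀ - E')/E₀ = (231.8000 - 224.3882)/231.8000
= 7.4118/231.8000
= 0.0320
= 3.20%

(Intermediate values are shown rounded; full precision is carried through to the final answer.)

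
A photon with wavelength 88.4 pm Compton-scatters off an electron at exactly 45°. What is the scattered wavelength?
89.1106 pm

Using the Compton formula: λ' = λ + λ_C(1 − cos θ)

For θ = 45°, cos θ = √2/2 (exact) ≈ 0.7071, so:
1 − cos 45° = 1 − (√2/2) ≈ 0.2929

Δλ = λ_C × 0.2929 = 2.4263 × 0.2929 = 0.7106 pm

λ' = 88.4 + 0.7106 = 89.1106 pm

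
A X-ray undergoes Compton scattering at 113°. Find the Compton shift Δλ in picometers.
3.3743 pm

Using the Compton scattering formula:
Δλ = λ_C(1 - cos θ)

where λ_C = h/(m_e·c) ≈ 2.4263 pm is the Compton wavelength of an electron.

For θ = 113°:
cos(113°) = -0.3907
1 - cos(113°) = 1.3907

Δλ = 2.4263 × 1.3907
Δλ = 3.3743 pm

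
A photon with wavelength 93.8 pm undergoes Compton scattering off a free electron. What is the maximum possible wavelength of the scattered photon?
98.6526 pm (at θ = 180°)

The Compton shift is Δλ = λ_C(1 − cos θ).

Since cos θ ranges from −1 to 1, the factor (1 − cos θ) ranges from 0 to 2; the maximum shift occurs at θ = 180° (backscattering):
Δλ_max = 2λ_C = 2 × 2.4263 pm = 4.8526 pm

Maximum scattered wavelength:
λ'_max = λ₀ + Δλ_max = 93.8 + 4.8526 = 98.6526 pm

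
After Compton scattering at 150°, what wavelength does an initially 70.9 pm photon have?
75.4276 pm

Using the Compton formula: λ' = λ + λ_C(1 − cos θ)

For θ = 150°, cos θ = -√3/2 (exact) ≈ -0.8660, so:
1 − cos 150° = 1 − (-√3/2) ≈ 1.8660

Δλ = λ_C × 1.8660 = 2.4263 × 1.8660 = 4.5276 pm

λ' = 70.9 + 4.5276 = 75.4276 pm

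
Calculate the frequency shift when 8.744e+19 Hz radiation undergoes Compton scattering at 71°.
2.825e+19 Hz (decrease)

Convert frequency to wavelength (c = 299792458 m/s):
λ₀ = c/f₀ = 299792458/8.744e+19 = 3.4285505e-12 m = 3.4286 pm

Calculate Compton shift:
Δλ = λ_C(1 - cos(71°)) = 1.6364 pm

Final wavelength:
λ' = λ₀ + Δλ = 3.4286 + 1.6364 = 5.0649 pm

Final frequency:
f' = c/λ' = 299792458/5.0649314e-12 = 5.9189836e+19 Hz

Frequency shift (decrease):
Δf = f₀ - f' = 8.744e+19 - 5.9189836e+19 = 2.825e+19 Hz

(Intermediate values are shown rounded; full precision is carried through to the final answer.)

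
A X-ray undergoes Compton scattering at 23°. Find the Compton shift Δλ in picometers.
0.1929 pm

Using the Compton scattering formula:
Δλ = λ_C(1 - cos θ)

where λ_C = h/(m_e·c) ≈ 2.4263 pm is the Compton wavelength of an electron.

For θ = 23°:
cos(23°) = 0.9205
1 - cos(23°) = 0.0795

Δλ = 2.4263 × 0.0795
Δλ = 0.1929 pm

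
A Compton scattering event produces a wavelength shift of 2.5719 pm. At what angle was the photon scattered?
93.44°

From the Compton formula Δλ = λ_C(1 - cos θ), we can solve for θ:

cos θ = 1 - Δλ/λ_C

Given:
- Δλ = 2.5719 pm
- λ_C = h/(m_e·c) ≈ 2.42631024 pm

cos θ = 1 - 2.5719/2.42631024
cos θ = 1 - 1.060005
cos θ = -0.060005

θ = arccos(-0.060005)
θ = 93.44°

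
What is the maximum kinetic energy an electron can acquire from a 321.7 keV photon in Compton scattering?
179.2983 keV

Maximum energy transfer occurs at θ = 180° (backscattering).

Initial photon: E₀ = 321.7 keV → λ₀ = 3.8540 pm

Maximum Compton shift (at 180°):
Δλ_max = 2λ_C = 2 × 2.4263 = 4.8526 pm

Final wavelength:
λ' = 3.8540 + 4.8526 = 8.7067 pm

Minimum photon energy (maximum energy to electron):
E'_min = hc/λ' = 142.4017 keV

Maximum electron kinetic energy:
K_max = E₀ - E'_min = 321.7000 - 142.4017 = 179.2983 keV

(Intermediate values are shown rounded; full precision is carried through to the final answer.)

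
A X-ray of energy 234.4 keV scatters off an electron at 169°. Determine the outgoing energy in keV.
122.7874 keV

First convert energy to wavelength:
λ = hc/E, with hc ≈ 1239.842 keV·pm (i.e. 1239.842 eV·nm)

For E = 234.4 keV = 234400 eV:
λ = 1239.842 keV·pm / 234.4 keV
λ = 5.2894 pm

Calculate the Compton shift:
Δλ = λ_C(1 - cos(169°)) = 2.4263 × 1.9816
Δλ = 4.8080 pm

Final wavelength:
λ' = 5.2894 + 4.8080 = 10.0975 pm

Final energy:
E' = hc/λ' = 1239.842 / 10.0975 = 122.7874 keV

(Intermediate values are shown rounded; full precision is carried through to the final answer.)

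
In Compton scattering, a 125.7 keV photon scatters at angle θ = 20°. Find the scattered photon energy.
123.8625 keV

First convert energy to wavelength:
λ = hc/E, with hc ≈ 1239.842 keV·pm (i.e. 1239.842 eV·nm)

For E = 125.7 keV = 125700 eV:
λ = 1239.842 keV·pm / 125.7 keV
λ = 9.8635 pm

Calculate the Compton shift:
Δλ = λ_C(1 - cos(20°)) = 2.4263 × 0.0603
Δλ = 0.1463 pm

Final wavelength:
λ' = 9.8635 + 0.1463 = 10.0098 pm

Final energy:
E' = hc/λ' = 1239.842 / 10.0098 = 123.8625 keV

(Intermediate values are shown rounded; full precision is carried through to the final answer.)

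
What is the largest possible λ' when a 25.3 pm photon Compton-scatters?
30.1526 pm (at θ = 180°)

The Compton shift is Δλ = λ_C(1 − cos θ).

Since cos θ ranges from −1 to 1, the factor (1 − cos θ) ranges from 0 to 2; the maximum shift occurs at θ = 180° (backscattering):
Δλ_max = 2λ_C = 2 × 2.4263 pm = 4.8526 pm

Maximum scattered wavelength:
λ'_max = λ₀ + Δλ_max = 25.3 + 4.8526 = 30.1526 pm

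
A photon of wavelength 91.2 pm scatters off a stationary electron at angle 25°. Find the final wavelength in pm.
91.4273 pm

Using the Compton scattering formula:
λ' = λ + Δλ = λ + λ_C(1 - cos θ)

Given:
- Initial wavelength λ = 91.2 pm
- Scattering angle θ = 25°
- Compton wavelength λ_C ≈ 2.4263 pm

Calculate the shift:
Δλ = 2.4263 × (1 - cos(25°))
Δλ = 2.4263 × 0.0937
Δλ = 0.2273 pm

Final wavelength:
λ' = 91.2 + 0.2273 = 91.4273 pm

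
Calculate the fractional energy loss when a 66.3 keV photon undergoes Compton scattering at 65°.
0.0697 (or 6.97%)

Calculate initial and final photon energies:

Initial: E₀ = 66.3 keV → λ₀ = 18.7005 pm
Compton shift: Δλ = 1.4009 pm
Final wavelength: λ' = 20.1014 pm
Final energy: E' = 61.6794 keV

Fractional energy loss:
(E₀ - E')/E₀ = (66.3000 - 61.6794)/66.3000
= 4.6206/66.3000
= 0.0697
= 6.97%

(Intermediate values are shown rounded; full precision is carried through to the final answer.)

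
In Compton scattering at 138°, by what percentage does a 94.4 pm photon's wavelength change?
4.4803%

Calculate the Compton shift:
Δλ = λ_C(1 - cos(138°))
Δλ = 2.4263 × (1 - cos(138°))
Δλ = 2.4263 × 1.7431
Δλ = 4.2294 pm

Percentage change:
(Δλ/λ₀) × 100 = (4.2294/94.4) × 100
= 4.4803%

(Intermediate values are shown rounded; full precision is carried through to the final answer.)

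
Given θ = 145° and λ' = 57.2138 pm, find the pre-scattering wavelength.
52.8000 pm

From λ' = λ + Δλ, we have λ = λ' - Δλ

First calculate the Compton shift:
Δλ = λ_C(1 - cos θ)
Δλ = 2.4263 × (1 - cos(145°))
Δλ = 2.4263 × 1.8192
Δλ = 4.4138 pm

Initial wavelength:
λ = λ' - Δλ
λ = 57.2138 - 4.4138
λ = 52.8000 pm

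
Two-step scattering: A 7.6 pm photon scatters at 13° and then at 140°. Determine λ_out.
11.9472 pm

Apply Compton shift twice:

First scattering at θ₁ = 13°:
Δλ₁ = λ_C(1 - cos(13°))
Δλ₁ = 2.4263 × 0.0256
Δλ₁ = 0.0622 pm

After first scattering:
λ₁ = 7.6 + 0.0622 = 7.6622 pm

Second scattering at θ₂ = 140°:
Δλ₂ = λ_C(1 - cos(140°))
Δλ₂ = 2.4263 × 1.7660
Δλ₂ = 4.2850 pm

Final wavelength:
λ₂ = 7.6622 + 4.2850 = 11.9472 pm

Total shift: Δλ_total = 0.0622 + 4.2850 = 4.3472 pm

(Intermediate values are shown rounded; full precision is carried through to the final answer.)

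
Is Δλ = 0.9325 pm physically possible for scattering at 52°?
Yes, consistent

Calculate the expected shift for θ = 52°:

Δλ_expected = λ_C(1 - cos(52°))
Δλ_expected = 2.4263 × (1 - cos(52°))
Δλ_expected = 2.4263 × 0.3843
Δλ_expected = 0.9325 pm

Given shift: 0.9325 pm
Expected shift: 0.9325 pm
Difference: 0.0000 pm

The values match. This is consistent with Compton scattering at the stated angle.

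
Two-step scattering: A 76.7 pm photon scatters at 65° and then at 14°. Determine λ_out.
78.1730 pm

Apply Compton shift twice:

First scattering at θ₁ = 65°:
Δλ₁ = λ_C(1 - cos(65°))
Δλ₁ = 2.4263 × 0.5774
Δλ₁ = 1.4009 pm

After first scattering:
λ₁ = 76.7 + 1.4009 = 78.1009 pm

Second scattering at θ₂ = 14°:
Δλ₂ = λ_C(1 - cos(14°))
Δλ₂ = 2.4263 × 0.0297
Δλ₂ = 0.0721 pm

Final wavelength:
λ₂ = 78.1009 + 0.0721 = 78.1730 pm

Total shift: Δλ_total = 1.4009 + 0.0721 = 1.4730 pm

(Intermediate values are shown rounded; full precision is carried through to the final answer.)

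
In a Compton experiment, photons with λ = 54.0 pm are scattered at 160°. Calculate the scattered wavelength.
58.7063 pm

Using the Compton scattering formula:
λ' = λ + Δλ = λ + λ_C(1 - cos θ)

Given:
- Initial wavelength λ = 54.0 pm
- Scattering angle θ = 160°
- Compton wavelength λ_C ≈ 2.4263 pm

Calculate the shift:
Δλ = 2.4263 × (1 - cos(160°))
Δλ = 2.4263 × 1.9397
Δλ = 4.7063 pm

Final wavelength:
λ' = 54.0 + 4.7063 = 58.7063 pm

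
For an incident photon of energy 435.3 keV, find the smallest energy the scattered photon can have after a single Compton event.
161.0003 keV (at θ = 180°)

The scattered photon has minimum energy when its wavelength is maximum, i.e., when the Compton shift Δλ = λ_C(1 − cos θ) is maximum. This occurs at θ = 180° (backscattering), giving Δλ_max = 2λ_C = 4.8526 pm.

Initial wavelength: λ₀ = hc/E₀ = 2.8482 pm
Maximum final wavelength: λ'_max = λ₀ + 2λ_C = 2.8482 + 4.8526 = 7.7009 pm
Minimum final energy: E'_min = hc/λ'_max = 161.0003 keV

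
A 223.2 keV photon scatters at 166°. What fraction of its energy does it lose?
0.4625 (or 46.25%)

Calculate initial and final photon energies:

Initial: E₀ = 223.2 keV → λ₀ = 5.5548 pm
Compton shift: Δλ = 4.7805 pm
Final wavelength: λ' = 10.3354 pm
Final energy: E' = 119.9608 keV

Fractional energy loss:
(E₀ - E')/E₀ = (223.2000 - 119.9608)/223.2000
= 103.2392/223.2000
= 0.4625
= 46.25%

(Intermediate values are shown rounded; full precision is carried through to the final answer.)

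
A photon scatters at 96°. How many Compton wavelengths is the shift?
1.1045 λ_C

The Compton shift formula is:
Δλ = λ_C(1 - cos θ)

Dividing both sides by λ_C:
Δλ/λ_C = 1 - cos θ

For θ = 96°:
Δλ/λ_C = 1 - cos(96°)
Δλ/λ_C = 1 - -0.1045
Δλ/λ_C = 1.1045

This means the shift is 1.1045 × λ_C = 2.6799 pm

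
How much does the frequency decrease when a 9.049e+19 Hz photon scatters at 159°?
5.304e+19 Hz (decrease)

Convert frequency to wavelength (c = 299792458 m/s):
λ₀ = c/f₀ = 299792458/9.049e+19 = 3.3129899e-12 m = 3.3130 pm

Calculate Compton shift:
Δλ = λ_C(1 - cos(159°)) = 4.6915 pm

Final wavelength:
λ' = λ₀ + Δλ = 3.3130 + 4.6915 = 8.0045 pm

Final frequency:
f' = c/λ' = 299792458/8.0044559e-12 = 3.7453196e+19 Hz

Frequency shift (decrease):
Δf = f₀ - f' = 9.049e+19 - 3.7453196e+19 = 5.304e+19 Hz

(Intermediate values are shown rounded; full precision is carried through to the final answer.)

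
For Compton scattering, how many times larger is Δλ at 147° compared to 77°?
147° produces the larger shift by a factor of 2.372

Calculate both shifts using Δλ = λ_C(1 - cos θ):

For θ₁ = 77°:
Δλ₁ = 2.4263 × (1 - cos(77°))
Δλ₁ = 2.4263 × 0.7750
Δλ₁ = 1.8805 pm

For θ₂ = 147°:
Δλ₂ = 2.4263 × (1 - cos(147°))
Δλ₂ = 2.4263 × 1.8387
Δλ₂ = 4.4612 pm

The 147° angle produces the larger shift.
Ratio: 4.4612/1.8805 = 2.372

(Intermediate values are shown rounded; full precision is carried through to the final answer.)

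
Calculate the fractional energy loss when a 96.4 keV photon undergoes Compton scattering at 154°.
0.2637 (or 26.37%)

Calculate initial and final photon energies:

Initial: E₀ = 96.4 keV → λ₀ = 12.8614 pm
Compton shift: Δλ = 4.6071 pm
Final wavelength: λ' = 17.4685 pm
Final energy: E' = 70.9759 keV

Fractional energy loss:
(E₀ - E')/E₀ = (96.4000 - 70.9759)/96.4000
= 25.4241/96.4000
= 0.2637
= 26.37%

(Intermediate values are shown rounded; full precision is carried through to the final answer.)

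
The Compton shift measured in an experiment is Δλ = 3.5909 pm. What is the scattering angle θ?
118.68°

From the Compton formula Δλ = λ_C(1 - cos θ), we can solve for θ:

cos θ = 1 - Δλ/λ_C

Given:
- Δλ = 3.5909 pm
- λ_C = h/(m_e·c) ≈ 2.42631024 pm

cos θ = 1 - 3.5909/2.42631024
cos θ = 1 - 1.479984
cos θ = -0.479984

θ = arccos(-0.479984)
θ = 118.68°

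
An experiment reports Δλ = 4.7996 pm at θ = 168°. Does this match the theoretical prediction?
Yes, consistent

Calculate the expected shift for θ = 168°:

Δλ_expected = λ_C(1 - cos(168°))
Δλ_expected = 2.4263 × (1 - cos(168°))
Δλ_expected = 2.4263 × 1.9781
Δλ_expected = 4.7996 pm

Given shift: 4.7996 pm
Expected shift: 4.7996 pm
Difference: 0.0000 pm

The values match. This is consistent with Compton scattering at the stated angle.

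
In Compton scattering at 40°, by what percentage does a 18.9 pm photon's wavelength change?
3.0034%

Calculate the Compton shift:
Δλ = λ_C(1 - cos(40°))
Δλ = 2.4263 × (1 - cos(40°))
Δλ = 2.4263 × 0.2340
Δλ = 0.5676 pm

Percentage change:
(Δλ/λ₀) × 100 = (0.5676/18.9) × 100
= 3.0034%

(Intermediate values are shown rounded; full precision is carried through to the final answer.)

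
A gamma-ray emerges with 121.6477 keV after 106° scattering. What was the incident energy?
174.7000 keV

Convert final energy to wavelength (hc ≈ 1239.842 keV·pm):
λ' = hc/E' = 1239.842 / 121.6477 = 10.1921 pm

Calculate the Compton shift:
Δλ = λ_C(1 - cos(106°))
Δλ = 2.4263 × (1 - cos(106°))
Δλ = 3.0951 pm

Initial wavelength:
λ = λ' - Δλ = 10.1921 - 3.0951 = 7.0970 pm

Initial energy:
E = hc/λ = 1239.842 / 7.0970 = 174.7000 keV

(Intermediate values are shown rounded; full precision is carried through to the final answer.)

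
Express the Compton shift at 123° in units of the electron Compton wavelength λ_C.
1.5446 λ_C

The Compton shift formula is:
Δλ = λ_C(1 - cos θ)

Dividing both sides by λ_C:
Δλ/λ_C = 1 - cos θ

For θ = 123°:
Δλ/λ_C = 1 - cos(123°)
Δλ/λ_C = 1 - -0.5446
Δλ/λ_C = 1.5446

This means the shift is 1.5446 × λ_C = 3.7478 pm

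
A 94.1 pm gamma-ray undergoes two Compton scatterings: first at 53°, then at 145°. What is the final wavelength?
99.4799 pm

Apply Compton shift twice:

First scattering at θ₁ = 53°:
Δλ₁ = λ_C(1 - cos(53°))
Δλ₁ = 2.4263 × 0.3982
Δλ₁ = 0.9661 pm

After first scattering:
λ₁ = 94.1 + 0.9661 = 95.0661 pm

Second scattering at θ₂ = 145°:
Δλ₂ = λ_C(1 - cos(145°))
Δλ₂ = 2.4263 × 1.8192
Δλ₂ = 4.4138 pm

Final wavelength:
λ₂ = 95.0661 + 4.4138 = 99.4799 pm

Total shift: Δλ_total = 0.9661 + 4.4138 = 5.3799 pm

(Intermediate values are shown rounded; full precision is carried through to the final answer.)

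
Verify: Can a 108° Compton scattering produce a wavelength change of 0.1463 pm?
No, inconsistent

Calculate the expected shift for θ = 108°:

Δλ_expected = λ_C(1 - cos(108°))
Δλ_expected = 2.4263 × (1 - cos(108°))
Δλ_expected = 2.4263 × 1.3090
Δλ_expected = 3.1761 pm

Given shift: 0.1463 pm
Expected shift: 3.1761 pm
Difference: 3.0298 pm

The values do not match. The given shift corresponds to θ ≈ 20.0°, not 108°.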